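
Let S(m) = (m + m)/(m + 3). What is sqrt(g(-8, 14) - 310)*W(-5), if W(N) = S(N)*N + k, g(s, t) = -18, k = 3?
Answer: -44*I*sqrt(82) ≈ -398.44*I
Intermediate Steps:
S(m) = 2*m/(3 + m) (S(m) = (2*m)/(3 + m) = 2*m/(3 + m))
W(N) = 3 + 2*N**2/(3 + N) (W(N) = (2*N/(3 + N))*N + 3 = 2*N**2/(3 + N) + 3 = 3 + 2*N**2/(3 + N))
sqrt(g(-8, 14) - 310)*W(-5) = sqrt(-18 - 310)*((9 + 2*(-5)**2 + 3*(-5))/(3 - 5)) = sqrt(-328)*((9 + 2*25 - 15)/(-2)) = (2*I*sqrt(82))*(-(9 + 50 - 15)/2) = (2*I*sqrt(82))*(-1/2*44) = (2*I*sqrt(82))*(-22) = -44*I*sqrt(82)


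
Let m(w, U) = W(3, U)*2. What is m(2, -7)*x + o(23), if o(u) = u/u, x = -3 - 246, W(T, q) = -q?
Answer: -3485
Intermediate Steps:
x = -249
m(w, U) = -2*U (m(w, U) = -U*2 = -2*U)
o(u) = 1
m(2, -7)*x + o(23) = -2*(-7)*(-249) + 1 = 14*(-249) + 1 = -3486 + 1 = -3485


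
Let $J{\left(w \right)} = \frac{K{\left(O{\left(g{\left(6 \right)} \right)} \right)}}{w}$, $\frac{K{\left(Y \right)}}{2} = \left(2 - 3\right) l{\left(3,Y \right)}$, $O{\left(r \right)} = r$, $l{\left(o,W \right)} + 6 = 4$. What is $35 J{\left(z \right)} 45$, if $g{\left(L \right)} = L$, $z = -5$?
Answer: $-1260$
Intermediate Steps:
$l{\left(o,W \right)} = -2$ ($l{\left(o,W \right)} = -6 + 4 = -2$)
$K{\left(Y \right)} = 4$ ($K{\left(Y \right)} = 2 \left(2 - 3\right) \left(-2\right) = 2 \left(\left(-1\right) \left(-2\right)\right) = 2 \cdot 2 = 4$)
$J{\left(w \right)} = \frac{4}{w}$
$35 J{\left(z \right)} 45 = 35 \frac{4}{-5} \cdot 45 = 35 \cdot 4 \left(- \frac{1}{5}\right) 45 = 35 \left(- \frac{4}{5}\right) 45 = \left(-28\right) 45 = -1260$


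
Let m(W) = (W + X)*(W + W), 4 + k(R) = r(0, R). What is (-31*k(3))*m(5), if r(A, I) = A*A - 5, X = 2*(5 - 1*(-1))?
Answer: 47430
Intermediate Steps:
X = 12 (X = 2*(5 + 1) = 2*6 = 12)
r(A, I) = -5 + A**2 (r(A, I) = A**2 - 5 = -5 + A**2)
k(R) = -9 (k(R) = -4 + (-5 + 0**2) = -4 + (-5 + 0) = -4 - 5 = -9)
m(W) = 2*W*(12 + W) (m(W) = (W + 12)*(W + W) = (12 + W)*(2*W) = 2*W*(12 + W))
(-31*k(3))*m(5) = (-31*(-9))*(2*5*(12 + 5)) = 279*(2*5*17) = 279*170 = 47430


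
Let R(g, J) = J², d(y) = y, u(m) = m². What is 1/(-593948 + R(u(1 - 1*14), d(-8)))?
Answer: -1/593884 ≈ -1.6838e-6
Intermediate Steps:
1/(-593948 + R(u(1 - 1*14), d(-8))) = 1/(-593948 + (-8)²) = 1/(-593948 + 64) = 1/(-593884) = -1/593884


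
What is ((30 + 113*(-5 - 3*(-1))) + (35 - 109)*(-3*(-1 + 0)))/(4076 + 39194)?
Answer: -209/21635 ≈ -0.0096603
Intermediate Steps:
((30 + 113*(-5 - 3*(-1))) + (35 - 109)*(-3*(-1 + 0)))/(4076 + 39194) = ((30 + 113*(-5 + 3)) - (-222)*(-1))/43270 = ((30 + 113*(-2)) - 74*3)*(1/43270) = ((30 - 226) - 222)*(1/43270) = (-196 - 222)*(1/43270) = -418*1/43270 = -209/21635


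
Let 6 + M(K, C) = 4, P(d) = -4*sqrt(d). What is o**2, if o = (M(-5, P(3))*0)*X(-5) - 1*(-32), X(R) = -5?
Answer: 1024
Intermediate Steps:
M(K, C) = -2 (M(K, C) = -6 + 4 = -2)
o = 32 (o = -2*0*(-5) - 1*(-32) = 0*(-5) + 32 = 0 + 32 = 32)
o**2 = 32**2 = 1024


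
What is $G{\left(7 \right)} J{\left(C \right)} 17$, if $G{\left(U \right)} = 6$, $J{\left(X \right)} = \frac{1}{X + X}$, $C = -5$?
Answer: $- \frac{51}{5} \approx -10.2$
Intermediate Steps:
$J{\left(X \right)} = \frac{1}{2 X}$
$G{\left(7 \right)} J{\left(C \right)} 17 = 6 \frac{1}{2 \left(-5\right)} 17 = 6 \cdot \frac{1}{2} \left(- \frac{1}{5}\right) 17 = 6 \left(- \frac{1}{10}\right) 17 = \left(- \frac{3}{5}\right) 17 = - \frac{51}{5}$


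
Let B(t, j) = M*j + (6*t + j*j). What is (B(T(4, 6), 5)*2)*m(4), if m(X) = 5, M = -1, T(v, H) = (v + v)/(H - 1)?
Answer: 296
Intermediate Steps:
T(v, H) = 2*v/(-1 + H) (T(v, H) = (2*v)/(-1 + H) = 2*v/(-1 + H))
B(t, j) = j² - j + 6*t (B(t, j) = -j + (6*t + j*j) = -j + (6*t + j²) = -j + (j² + 6*t) = j² - j + 6*t)
(B(T(4, 6), 5)*2)*m(4) = ((5² - 1*5 + 6*(2*4/(-1 + 6)))*2)*5 = ((25 - 5 + 6*(2*4/5))*2)*5 = ((25 - 5 + 6*(2*4*(⅕)))*2)*5 = ((25 - 5 + 6*(8/5))*2)*5 = ((25 - 5 + 48/5)*2)*5 = ((148/5)*2)*5 = (296/5)*5 = 296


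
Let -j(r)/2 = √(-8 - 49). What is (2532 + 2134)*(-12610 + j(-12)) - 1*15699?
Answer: -58853959 - 9332*I*√57 ≈ -5.8854e+7 - 70455.0*I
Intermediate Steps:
j(r) = -2*I*√57 (j(r) = -2*√(-8 - 49) = -2*I*√57)
(2532 + 2134)*(-12610 + j(-12)) - 1*15699 = (2532 + 2134)*(-12610 - 2*I*√57) - 1*15699 = 4666*(-12610 - 2*I*√57) - 15699 = (-58838260 - 9332*I*√57) - 15699 = -58853959 - 9332*I*√57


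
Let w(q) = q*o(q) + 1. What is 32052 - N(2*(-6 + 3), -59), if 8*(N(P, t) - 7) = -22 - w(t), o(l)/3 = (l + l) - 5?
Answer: 139077/4 ≈ 34769.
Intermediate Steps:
o(l) = -15 + 6*l (o(l) = 3*((l + l) - 5) = 3*(2*l - 5) = 3*(-5 + 2*l) = -15 + 6*l)
w(q) = 1 + q*(-15 + 6*q) (w(q) = q*(-15 + 6*q) + 1 = 1 + q*(-15 + 6*q))
N(P, t) = 33/8 - 3*t*(-5 + 2*t)/8 (N(P, t) = 7 + (-22 - (1 + 3*t*(-5 + 2*t)))/8 = 7 + (-22 + (-1 - 3*t*(-5 + 2*t)))/8 = 7 + (-23 - 3*t*(-5 + 2*t))/8 = 7 + (-23/8 - 3*t*(-5 + 2*t)/8) = 33/8 - 3*t*(-5 + 2*t)/8)
32052 - N(2*(-6 + 3), -59) = 32052 - (33/8 - 3/8*(-59)*(-5 + 2*(-59))) = 32052 - (33/8 - 3/8*(-59)*(-5 - 118)) = 32052 - (33/8 - 3/8*(-59)*(-123)) = 32052 - (33/8 - 21771/8) = 32052 - 1*(-10869/4) = 32052 + 10869/4 = 139077/4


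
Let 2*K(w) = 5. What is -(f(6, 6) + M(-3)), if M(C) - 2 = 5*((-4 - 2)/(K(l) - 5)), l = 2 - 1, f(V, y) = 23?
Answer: -37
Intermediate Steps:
l = 1
K(w) = 5/2 (K(w) = (1/2)*5 = 5/2)
M(C) = 14 (M(C) = 2 + 5*((-4 - 2)/(5/2 - 5)) = 2 + 5*(-6/(-5/2)) = 2 + 5*(-6*(-2/5)) = 2 + 5*(12/5) = 2 + 12 = 14)
-(f(6, 6) + M(-3)) = -(23 + 14) = -1*37 = -37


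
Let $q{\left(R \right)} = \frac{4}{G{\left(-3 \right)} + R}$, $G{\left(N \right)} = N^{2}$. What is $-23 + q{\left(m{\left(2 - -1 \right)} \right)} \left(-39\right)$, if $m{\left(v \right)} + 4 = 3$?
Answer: $- \frac{85}{2} \approx -42.5$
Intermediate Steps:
$m{\left(v \right)} = -1$ ($m{\left(v \right)} = -4 + 3 = -1$)
$q{\left(R \right)} = \frac{4}{9 + R}$ ($q{\left(R \right)} = \frac{4}{\left(-3\right)^{2} + R} = \frac{4}{9 + R}$)
$-23 + q{\left(m{\left(2 - -1 \right)} \right)} \left(-39\right) = -23 + \frac{4}{9 - 1} \left(-39\right) = -23 + \frac{4}{8} \left(-39\right) = -23 + 4 \cdot \frac{1}{8} \left(-39\right) = -23 + \frac{1}{2} \left(-39\right) = -23 - \frac{39}{2} = - \frac{85}{2}$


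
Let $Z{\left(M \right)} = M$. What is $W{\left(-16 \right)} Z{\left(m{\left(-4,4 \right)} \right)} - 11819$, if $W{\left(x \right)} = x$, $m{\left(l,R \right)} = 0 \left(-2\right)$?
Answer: $-11819$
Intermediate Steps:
$m{\left(l,R \right)} = 0$
$W{\left(-16 \right)} Z{\left(m{\left(-4,4 \right)} \right)} - 11819 = \left(-16\right) 0 - 11819 = 0 - 11819 = -11819$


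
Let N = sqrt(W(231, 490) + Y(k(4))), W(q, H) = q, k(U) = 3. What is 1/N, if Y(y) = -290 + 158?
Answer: sqrt(11)/33 ≈ 0.10050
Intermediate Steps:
Y(y) = -132
N = 3*sqrt(11) (N = sqrt(231 - 132) = sqrt(99) = 3*sqrt(11) ≈ 9.9499)
1/N = 1/(3*sqrt(11)) = sqrt(11)/33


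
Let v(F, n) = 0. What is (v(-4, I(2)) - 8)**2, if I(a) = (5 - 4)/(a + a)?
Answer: 64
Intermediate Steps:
I(a) = 1/(2*a)
(v(-4, I(2)) - 8)**2 = (0 - 8)**2 = (-8)**2 = 64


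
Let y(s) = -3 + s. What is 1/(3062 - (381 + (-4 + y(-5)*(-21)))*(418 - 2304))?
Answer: 1/1030932 ≈ 9.7000e-7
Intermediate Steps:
1/(3062 - (381 + (-4 + y(-5)*(-21)))*(418 - 2304)) = 1/(3062 - (381 + (-4 + (-3 - 5)*(-21)))*(418 - 2304)) = 1/(3062 - (381 + (-4 - 8*(-21)))*(-1886)) = 1/(3062 - (381 + (-4 + 168))*(-1886)) = 1/(3062 - (381 + 164)*(-1886)) = 1/(3062 - 545*(-1886)) = 1/(3062 - 1*(-1027870)) = 1/(3062 + 1027870) = 1/1030932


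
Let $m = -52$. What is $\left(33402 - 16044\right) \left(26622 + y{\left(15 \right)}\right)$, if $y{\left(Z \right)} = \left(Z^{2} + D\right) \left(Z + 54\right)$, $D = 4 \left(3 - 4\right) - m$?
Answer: $789077322$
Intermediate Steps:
$D = 48$ ($D = 4 \left(3 - 4\right) - -52 = 4 \left(-1\right) + 52 = -4 + 52 = 48$)
$y{\left(Z \right)} = \left(48 + Z^{2}\right) \left(54 + Z\right)$ ($y{\left(Z \right)} = \left(Z^{2} + 48\right) \left(Z + 54\right) = \left(48 + Z^{2}\right) \left(54 + Z\right)$)
$\left(33402 - 16044\right) \left(26622 + y{\left(15 \right)}\right) = \left(33402 - 16044\right) \left(26622 + \left(2592 + 15^{3} + 48 \cdot 15 + 54 \cdot 15^{2}\right)\right) = 17358 \left(26622 + \left(2592 + 3375 + 720 + 54 \cdot 225\right)\right) = 17358 \left(26622 + \left(2592 + 3375 + 720 + 12150\right)\right) = 17358 \left(26622 + 18837\right) = 17358 \cdot 45459 = 789077322$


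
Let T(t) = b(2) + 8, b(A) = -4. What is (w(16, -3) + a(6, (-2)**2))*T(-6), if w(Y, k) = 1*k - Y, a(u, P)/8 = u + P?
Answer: 244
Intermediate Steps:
a(u, P) = 8*P + 8*u (a(u, P) = 8*(u + P) = 8*(P + u) = 8*P + 8*u)
T(t) = 4 (T(t) = -4 + 8 = 4)
w(Y, k) = k - Y
(w(16, -3) + a(6, (-2)**2))*T(-6) = ((-3 - 1*16) + (8*(-2)**2 + 8*6))*4 = ((-3 - 16) + (8*4 + 48))*4 = (-19 + (32 + 48))*4 = (-19 + 80)*4 = 61*4 = 244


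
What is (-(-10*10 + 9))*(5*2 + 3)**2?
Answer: 15379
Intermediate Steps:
(-(-10*10 + 9))*(5*2 + 3)**2 = (-(-100 + 9))*(10 + 3)**2 = -1*(-91)*13**2 = 91*169 = 15379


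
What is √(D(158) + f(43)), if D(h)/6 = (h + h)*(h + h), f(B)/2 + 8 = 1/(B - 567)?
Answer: √41125993018/262 ≈ 774.03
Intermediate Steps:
f(B) = -16 + 2/(-567 + B) (f(B) = -16 + 2/(B - 567) = -16 + 2/(-567 + B))
D(h) = 24*h² (D(h) = 6*((h + h)*(h + h)) = 6*((2*h)*(2*h)) = 6*(4*h²) = 24*h²)
√(D(158) + f(43)) = √(24*158² + 2*(4537 - 8*43)/(-567 + 43)) = √(24*24964 + 2*(4537 - 344)/(-524)) = √(599136 + 2*(-1/524)*4193) = √(599136 - 4193/262) = √(156969439/262) = √41125993018/262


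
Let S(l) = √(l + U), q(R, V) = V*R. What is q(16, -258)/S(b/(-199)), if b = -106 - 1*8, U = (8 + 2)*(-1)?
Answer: 2064*I*√93331/469 ≈ 1344.5*I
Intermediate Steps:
q(R, V) = R*V
U = -10 (U = 10*(-1) = -10)
b = -114 (b = -106 - 8 = -114)
S(l) = √(-10 + l) (S(l) = √(l - 10) = √(-10 + l))
q(16, -258)/S(b/(-199)) = (16*(-258))/(√(-10 - 114/(-199))) = -4128/√(-10 - 114*(-1/199)) = -4128/√(-10 + 114/199) = -4128*(-I*√93331/938) = -(-2064)*I*√93331/469 = 2064*I*√93331/469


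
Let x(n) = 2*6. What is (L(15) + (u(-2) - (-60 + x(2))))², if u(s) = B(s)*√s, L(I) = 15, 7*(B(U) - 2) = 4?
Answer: 193833/49 + 324*I*√2 ≈ 3955.8 + 458.21*I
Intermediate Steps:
x(n) = 12
B(U) = 18/7 (B(U) = 2 + (⅐)*4 = 2 + 4/7 = 18/7)
u(s) = 18*√s/7
(L(15) + (u(-2) - (-60 + x(2))))² = (15 + (18*√(-2)/7 - (-60 + 12)))² = (15 + (18*(I*√2)/7 - 1*(-48)))² = (15 + (18*I*√2/7 + 48))² = (15 + (48 + 18*I*√2/7))² = (63 + 18*I*√2/7)²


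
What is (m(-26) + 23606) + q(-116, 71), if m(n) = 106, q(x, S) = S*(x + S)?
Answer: 20517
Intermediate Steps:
q(x, S) = S*(S + x)
(m(-26) + 23606) + q(-116, 71) = (106 + 23606) + 71*(71 - 116) = 23712 + 71*(-45) = 23712 - 3195 = 20517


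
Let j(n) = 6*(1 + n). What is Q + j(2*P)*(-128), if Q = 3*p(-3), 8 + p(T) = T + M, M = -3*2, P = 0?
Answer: -819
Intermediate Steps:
M = -6
p(T) = -14 + T (p(T) = -8 + (T - 6) = -8 + (-6 + T) = -14 + T)
j(n) = 6 + 6*n
Q = -51 (Q = 3*(-14 - 3) = 3*(-17) = -51)
Q + j(2*P)*(-128) = -51 + (6 + 6*(2*0))*(-128) = -51 + (6 + 6*0)*(-128) = -51 + (6 + 0)*(-128) = -51 + 6*(-128) = -51 - 768 = -819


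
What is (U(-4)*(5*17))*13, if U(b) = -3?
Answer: -3315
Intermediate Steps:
(U(-4)*(5*17))*13 = -15*17*13 = -3*85*13 = -255*13 = -3315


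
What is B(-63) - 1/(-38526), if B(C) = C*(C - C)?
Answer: 1/38526 ≈ 2.5956e-5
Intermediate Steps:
B(C) = 0 (B(C) = C*0 = 0)
B(-63) - 1/(-38526) = 0 - 1/(-38526) = 0 - 1*(-1/38526) = 0 + 1/38526 = 1/38526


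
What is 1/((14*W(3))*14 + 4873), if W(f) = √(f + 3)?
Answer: 4873/23515633 - 196*√6/23515633 ≈ 0.00018681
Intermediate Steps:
W(f) = √(3 + f)
1/((14*W(3))*14 + 4873) = 1/((14*√(3 + 3))*14 + 4873) = 1/((14*√6)*14 + 4873) = 1/(196*√6 + 4873) = 1/(4873 + 196*√6)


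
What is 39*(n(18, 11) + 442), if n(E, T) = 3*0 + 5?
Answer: 17433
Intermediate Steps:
n(E, T) = 5 (n(E, T) = 0 + 5 = 5)
39*(n(18, 11) + 442) = 39*(5 + 442) = 39*447 = 17433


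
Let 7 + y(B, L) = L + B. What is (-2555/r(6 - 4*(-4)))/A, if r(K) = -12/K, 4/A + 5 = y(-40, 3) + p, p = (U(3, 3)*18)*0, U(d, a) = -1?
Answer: -1377145/24 ≈ -57381.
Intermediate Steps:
y(B, L) = -7 + B + L (y(B, L) = -7 + (L + B) = -7 + (B + L) = -7 + B + L)
p = 0 (p = -1*18*0 = -18*0 = 0)
A = -4/49 (A = 4/(-5 + ((-7 - 40 + 3) + 0)) = 4/(-5 + (-44 + 0)) = 4/(-5 - 44) = 4/(-49) = 4*(-1/49) = -4/49 ≈ -0.081633)
(-2555/r(6 - 4*(-4)))/A = (-2555/((-12/(6 - 4*(-4)))))/(-4/49) = -2555/((-12/(6 + 16)))*(-49/4) = -2555/((-12/22))*(-49/4) = -2555/((-12*1/22))*(-49/4) = -2555/(-6/11)*(-49/4) = -2555*(-11/6)*(-49/4) = (28105/6)*(-49/4) = -1377145/24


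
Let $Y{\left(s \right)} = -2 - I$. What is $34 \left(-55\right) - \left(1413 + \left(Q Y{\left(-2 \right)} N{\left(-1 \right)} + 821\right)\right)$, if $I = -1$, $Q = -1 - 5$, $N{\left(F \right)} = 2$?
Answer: $-4116$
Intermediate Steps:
$Q = -6$
$Y{\left(s \right)} = -1$ ($Y{\left(s \right)} = -2 - -1 = -2 + 1 = -1$)
$34 \left(-55\right) - \left(1413 + \left(Q Y{\left(-2 \right)} N{\left(-1 \right)} + 821\right)\right) = 34 \left(-55\right) - \left(1413 + \left(\left(-6\right) \left(-1\right) 2 + 821\right)\right) = -1870 - \left(1413 + \left(6 \cdot 2 + 821\right)\right) = -1870 - \left(1413 + \left(12 + 821\right)\right) = -1870 - \left(1413 + 833\right) = -1870 - 2246 = -4116$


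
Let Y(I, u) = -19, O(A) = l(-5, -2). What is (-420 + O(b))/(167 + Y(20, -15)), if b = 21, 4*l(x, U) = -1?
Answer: -1681/592 ≈ -2.8395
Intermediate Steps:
l(x, U) = -1/4 (l(x, U) = (1/4)*(-1) = -1/4)
O(A) = -1/4
(-420 + O(b))/(167 + Y(20, -15)) = (-420 - 1/4)/(167 - 19) = -1681/4/148 = -1681/4*1/148 = -1681/592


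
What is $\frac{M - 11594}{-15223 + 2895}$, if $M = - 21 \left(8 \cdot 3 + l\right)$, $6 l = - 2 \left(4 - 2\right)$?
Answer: $\frac{3021}{3082} \approx 0.98021$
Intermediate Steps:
$l = - \frac{2}{3}$ ($l = \frac{\left(-2\right) \left(4 - 2\right)}{6} = \frac{\left(-2\right) 2}{6} = \frac{1}{6} \left(-4\right) = - \frac{2}{3} \approx -0.66667$)
$M = -490$ ($M = - 21 \left(8 \cdot 3 - \frac{2}{3}\right) = - 21 \left(24 - \frac{2}{3}\right) = \left(-21\right) \frac{70}{3} = -490$)
$\frac{M - 11594}{-15223 + 2895} = \frac{-490 - 11594}{-15223 + 2895} = - \frac{12084}{-12328} = \left(-12084\right) \left(- \frac{1}{12328}\right) = \frac{3021}{3082}$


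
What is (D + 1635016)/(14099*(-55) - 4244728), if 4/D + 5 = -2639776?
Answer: -4316084171492/13252157302113 ≈ -0.32569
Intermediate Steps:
D = -4/2639781 (D = 4/(-5 - 2639776) = 4/(-2639781) = 4*(-1/2639781) = -4/2639781 ≈ -1.5153e-6)
(D + 1635016)/(14099*(-55) - 4244728) = (-4/2639781 + 1635016)/(14099*(-55) - 4244728) = 4316084171492/(2639781*(-775445 - 4244728)) = (4316084171492/2639781)/(-5020173) = (4316084171492/2639781)*(-1/5020173) = -4316084171492/13252157302113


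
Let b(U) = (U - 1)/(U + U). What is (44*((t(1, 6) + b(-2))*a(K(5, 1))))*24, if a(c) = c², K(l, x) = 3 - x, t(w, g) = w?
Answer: 7392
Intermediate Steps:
b(U) = (-1 + U)/(2*U) (b(U) = (-1 + U)/((2*U)) = (-1 + U)*(1/(2*U)) = (-1 + U)/(2*U))
(44*((t(1, 6) + b(-2))*a(K(5, 1))))*24 = (44*((1 + (½)*(-1 - 2)/(-2))*(3 - 1*1)²))*24 = (44*((1 + (½)*(-½)*(-3))*(3 - 1)²))*24 = (44*((1 + ¾)*2²))*24 = (44*((7/4)*4))*24 = (44*7)*24 = 308*24 = 7392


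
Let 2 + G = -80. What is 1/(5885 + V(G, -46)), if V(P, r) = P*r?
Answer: 1/9657 ≈ 0.00010355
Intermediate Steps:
G = -82 (G = -2 - 80 = -82)
1/(5885 + V(G, -46)) = 1/(5885 - 82*(-46)) = 1/(5885 + 3772) = 1/9657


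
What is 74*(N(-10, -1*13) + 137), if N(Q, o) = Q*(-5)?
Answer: 13838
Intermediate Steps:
N(Q, o) = -5*Q
74*(N(-10, -1*13) + 137) = 74*(-5*(-10) + 137) = 74*(50 + 137) = 74*187 = 13838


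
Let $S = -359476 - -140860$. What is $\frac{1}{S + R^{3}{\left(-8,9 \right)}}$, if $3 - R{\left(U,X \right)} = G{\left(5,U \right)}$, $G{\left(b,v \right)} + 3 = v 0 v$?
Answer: $- \frac{1}{218400} \approx -4.5788 \cdot 10^{-6}$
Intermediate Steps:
$G{\left(b,v \right)} = -3$ ($G{\left(b,v \right)} = -3 + v 0 v = -3 + 0 v = -3 + 0 = -3$)
$R{\left(U,X \right)} = 6$ ($R{\left(U,X \right)} = 3 - -3 = 3 + 3 = 6$)
$S = -218616$ ($S = -359476 + 140860 = -218616$)
$\frac{1}{S + R^{3}{\left(-8,9 \right)}} = \frac{1}{-218616 + 6^{3}} = \frac{1}{-218616 + 216} = \frac{1}{-218400} = - \frac{1}{218400}$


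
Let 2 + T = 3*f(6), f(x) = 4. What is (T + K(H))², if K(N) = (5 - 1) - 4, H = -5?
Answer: 100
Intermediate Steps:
T = 10 (T = -2 + 3*4 = -2 + 12 = 10)
K(N) = 0 (K(N) = 4 - 4 = 0)
(T + K(H))² = (10 + 0)² = 10² = 100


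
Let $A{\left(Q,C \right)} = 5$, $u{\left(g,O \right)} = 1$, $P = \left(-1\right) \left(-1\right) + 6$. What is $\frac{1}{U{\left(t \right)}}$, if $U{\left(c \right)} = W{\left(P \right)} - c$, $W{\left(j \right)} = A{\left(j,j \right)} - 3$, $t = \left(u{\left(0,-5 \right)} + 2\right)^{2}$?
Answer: $- \frac{1}{7} \approx -0.14286$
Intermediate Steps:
$P = 7$ ($P = 1 + 6 = 7$)
$t = 9$ ($t = \left(1 + 2\right)^{2} = 3^{2} = 9$)
$W{\left(j \right)} = 2$ ($W{\left(j \right)} = 5 - 3 = 2$)
$U{\left(c \right)} = 2 - c$
$\frac{1}{U{\left(t \right)}} = \frac{1}{2 - 9} = \frac{1}{-7} = - \frac{1}{7}$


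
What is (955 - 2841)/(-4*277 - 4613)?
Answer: 1886/5721 ≈ 0.32966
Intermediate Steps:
(955 - 2841)/(-4*277 - 4613) = -1886/(-1108 - 4613) = -1886/(-5721) = -1886*(-1/5721) = 1886/5721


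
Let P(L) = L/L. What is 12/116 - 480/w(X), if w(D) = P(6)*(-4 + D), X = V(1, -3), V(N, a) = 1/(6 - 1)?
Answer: 69657/551 ≈ 126.42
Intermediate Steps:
V(N, a) = ⅕ (V(N, a) = 1/5 = ⅕)
X = ⅕ ≈ 0.20000
P(L) = 1
w(D) = -4 + D (w(D) = 1*(-4 + D) = -4 + D)
12/116 - 480/w(X) = 12/116 - 480/(-4 + ⅕) = 12*(1/116) - 480/(-19/5) = 3/29 - 480*(-5/19) = 3/29 + 2400/19 = 69657/551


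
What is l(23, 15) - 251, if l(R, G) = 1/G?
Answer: -3764/15 ≈ -250.93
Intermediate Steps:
l(23, 15) - 251 = 1/15 - 251 = -3764/15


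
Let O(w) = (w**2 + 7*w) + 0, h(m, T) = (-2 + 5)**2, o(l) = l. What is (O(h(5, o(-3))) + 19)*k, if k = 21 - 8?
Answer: 2119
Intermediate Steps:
k = 13
h(m, T) = 9 (h(m, T) = 3**2 = 9)
O(w) = w**2 + 7*w
(O(h(5, o(-3))) + 19)*k = (9*(7 + 9) + 19)*13 = (9*16 + 19)*13 = (144 + 19)*13 = 163*13 = 2119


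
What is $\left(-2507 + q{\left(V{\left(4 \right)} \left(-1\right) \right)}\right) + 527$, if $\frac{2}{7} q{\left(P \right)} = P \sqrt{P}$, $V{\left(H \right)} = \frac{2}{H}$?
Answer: $-1980 - \frac{7 i \sqrt{2}}{8} \approx -1980.0 - 1.2374 i$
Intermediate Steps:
$q{\left(P \right)} = \frac{7 P^{\frac{3}{2}}}{2}$ ($q{\left(P \right)} = \frac{7 P \sqrt{P}}{2} = \frac{7 P^{\frac{3}{2}}}{2}$)
$\left(-2507 + q{\left(V{\left(4 \right)} \left(-1\right) \right)}\right) + 527 = \left(-2507 + \frac{7 \left(\frac{2}{4} \left(-1\right)\right)^{\frac{3}{2}}}{2}\right) + 527 = \left(-2507 + \frac{7 \left(2 \cdot \frac{1}{4} \left(-1\right)\right)^{\frac{3}{2}}}{2}\right) + 527 = \left(-2507 + \frac{7 \left(\frac{1}{2} \left(-1\right)\right)^{\frac{3}{2}}}{2}\right) + 527 = \left(-2507 + \frac{7 \left(- \frac{1}{2}\right)^{\frac{3}{2}}}{2}\right) + 527 = \left(-2507 + \frac{7 \left(- \frac{i \sqrt{2}}{4}\right)}{2}\right) + 527 = \left(-2507 - \frac{7 i \sqrt{2}}{8}\right) + 527 = -1980 - \frac{7 i \sqrt{2}}{8}$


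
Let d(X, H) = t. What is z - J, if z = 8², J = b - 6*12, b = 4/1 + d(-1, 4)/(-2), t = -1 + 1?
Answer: 132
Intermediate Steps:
t = 0
d(X, H) = 0
b = 4 (b = 4/1 + 0/(-2) = 4*1 + 0*(-½) = 4 + 0 = 4)
J = -68 (J = 4 - 6*12 = 4 - 72 = -68)
z = 64
z - J = 64 - 1*(-68) = 64 + 68 = 132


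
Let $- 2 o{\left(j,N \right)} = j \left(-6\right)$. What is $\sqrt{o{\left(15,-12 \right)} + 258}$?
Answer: $\sqrt{303} \approx 17.407$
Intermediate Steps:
$o{\left(j,N \right)} = 3 j$ ($o{\left(j,N \right)} = - \frac{j \left(-6\right)}{2} = - \frac{\left(-6\right) j}{2} = 3 j$)
$\sqrt{o{\left(15,-12 \right)} + 258} = \sqrt{3 \cdot 15 + 258} = \sqrt{45 + 258} = \sqrt{303}$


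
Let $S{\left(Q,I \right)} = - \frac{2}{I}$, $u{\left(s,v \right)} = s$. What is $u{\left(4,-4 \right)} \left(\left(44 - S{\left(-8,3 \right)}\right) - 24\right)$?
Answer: $\frac{248}{3} \approx 82.667$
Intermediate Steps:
$u{\left(4,-4 \right)} \left(\left(44 - S{\left(-8,3 \right)}\right) - 24\right) = 4 \left(\left(44 - - \frac{2}{3}\right) - 24\right) = 4 \left(\left(44 + \frac{2}{3}\right) - 24\right) = 4 \left(\frac{134}{3} - 24\right) = 4 \cdot \frac{62}{3} = \frac{248}{3}$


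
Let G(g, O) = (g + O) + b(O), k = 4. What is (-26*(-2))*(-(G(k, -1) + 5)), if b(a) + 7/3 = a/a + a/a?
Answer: -1196/3 ≈ -398.67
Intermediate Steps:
b(a) = -1/3 (b(a) = -7/3 + (a/a + a/a) = -7/3 + (1 + 1) = -7/3 + 2 = -1/3)
G(g, O) = -1/3 + O + g (G(g, O) = (g + O) - 1/3 = (O + g) - 1/3 = -1/3 + O + g)
(-26*(-2))*(-(G(k, -1) + 5)) = (-26*(-2))*(-((-1/3 - 1 + 4) + 5)) = 52*(-(8/3 + 5)) = 52*(-1*23/3) = 52*(-23/3) = -1196/3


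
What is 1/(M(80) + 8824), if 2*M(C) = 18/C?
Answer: 80/705929 ≈ 0.00011333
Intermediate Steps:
M(C) = 9/C (M(C) = (18/C)/2 = 9/C)
1/(M(80) + 8824) = 1/(9/80 + 8824) = 1/(705929/80) = 80/705929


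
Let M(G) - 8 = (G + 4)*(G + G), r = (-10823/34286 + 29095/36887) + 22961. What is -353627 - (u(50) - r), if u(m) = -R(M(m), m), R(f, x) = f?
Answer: -5207034087453/16008958 ≈ -3.2526e+5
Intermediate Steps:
r = 367589258349/16008958 (r = (-10823*1/34286 + 29095*(1/36887)) + 22961 = (-137/434 + 29095/36887) + 22961 = 7573711/16008958 + 22961 = 367589258349/16008958 ≈ 22961.)
M(G) = 8 + 2*G*(4 + G) (M(G) = 8 + (G + 4)*(G + G) = 8 + (4 + G)*(2*G) = 8 + 2*G*(4 + G))
u(m) = -8 - 8*m - 2*m² (u(m) = -(8 + 2*m² + 8*m) = -8 - 8*m - 2*m²)
-353627 - (u(50) - r) = -353627 - ((-8 - 8*50 - 2*50²) - 1*367589258349/16008958) = -353627 - ((-8 - 400 - 2*2500) - 367589258349/16008958) = -353627 - ((-8 - 400 - 5000) - 367589258349/16008958) = -353627 - (-5408 - 367589258349/16008958) = -353627 - 1*(-454165703213/16008958) = -353627 + 454165703213/16008958 = -5207034087453/16008958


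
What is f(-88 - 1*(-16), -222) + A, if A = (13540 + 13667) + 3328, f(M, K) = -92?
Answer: 30443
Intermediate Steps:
A = 30535 (A = 27207 + 3328 = 30535)
f(-88 - 1*(-16), -222) + A = -92 + 30535 = 30443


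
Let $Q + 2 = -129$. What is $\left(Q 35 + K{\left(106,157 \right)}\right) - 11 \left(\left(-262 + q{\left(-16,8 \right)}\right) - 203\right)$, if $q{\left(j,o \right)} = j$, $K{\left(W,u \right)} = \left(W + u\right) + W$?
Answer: $1075$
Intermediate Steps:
$Q = -131$ ($Q = -2 - 129 = -131$)
$K{\left(W,u \right)} = u + 2 W$
$\left(Q 35 + K{\left(106,157 \right)}\right) - 11 \left(\left(-262 + q{\left(-16,8 \right)}\right) - 203\right) = \left(\left(-131\right) 35 + \left(157 + 2 \cdot 106\right)\right) - 11 \left(\left(-262 - 16\right) - 203\right) = \left(-4585 + \left(157 + 212\right)\right) - 11 \left(-278 - 203\right) = \left(-4585 + 369\right) - -5291 = -4216 + 5291 = 1075$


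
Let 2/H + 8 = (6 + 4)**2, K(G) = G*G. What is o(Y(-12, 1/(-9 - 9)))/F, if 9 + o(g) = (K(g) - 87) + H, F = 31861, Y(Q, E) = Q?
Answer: 2209/1465606 ≈ 0.0015072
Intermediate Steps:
K(G) = G**2
H = 1/46 (H = 2/(-8 + (6 + 4)**2) = 2/(-8 + 10**2) = 2/(-8 + 100) = 2/92 = 2*(1/92) = 1/46 ≈ 0.021739)
o(g) = -4415/46 + g**2 (o(g) = -9 + ((g**2 - 87) + 1/46) = -9 + ((-87 + g**2) + 1/46) = -9 + (-4001/46 + g**2) = -4415/46 + g**2)
o(Y(-12, 1/(-9 - 9)))/F = (-4415/46 + (-12)**2)/31861 = (-4415/46 + 144)*(1/31861) = (2209/46)*(1/31861) = 2209/1465606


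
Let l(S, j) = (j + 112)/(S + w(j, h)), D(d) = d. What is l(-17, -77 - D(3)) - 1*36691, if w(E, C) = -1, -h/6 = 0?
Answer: -330235/9 ≈ -36693.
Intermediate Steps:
h = 0 (h = -6*0 = 0)
l(S, j) = (112 + j)/(-1 + S) (l(S, j) = (j + 112)/(S - 1) = (112 + j)/(-1 + S))
l(-17, -77 - D(3)) - 1*36691 = (112 + (-77 - 1*3))/(-1 - 17) - 1*36691 = (112 + (-77 - 3))/(-18) - 36691 = -(112 - 80)/18 - 36691 = -1/18*32 - 36691 = -16/9 - 36691 = -330235/9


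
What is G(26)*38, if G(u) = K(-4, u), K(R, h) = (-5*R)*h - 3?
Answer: 19646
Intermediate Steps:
K(R, h) = -3 - 5*R*h (K(R, h) = -5*R*h - 3 = -3 - 5*R*h)
G(u) = -3 + 20*u (G(u) = -3 - 5*(-4)*u = -3 + 20*u)
G(26)*38 = (-3 + 20*26)*38 = (-3 + 520)*38 = 517*38 = 19646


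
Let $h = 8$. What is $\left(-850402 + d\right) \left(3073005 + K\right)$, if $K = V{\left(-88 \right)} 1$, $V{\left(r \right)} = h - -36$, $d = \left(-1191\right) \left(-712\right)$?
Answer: $-7406048090$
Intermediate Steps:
$d = 847992$
$V{\left(r \right)} = 44$ ($V{\left(r \right)} = 8 - -36 = 8 + 36 = 44$)
$K = 44$ ($K = 44 \cdot 1 = 44$)
$\left(-850402 + d\right) \left(3073005 + K\right) = \left(-850402 + 847992\right) \left(3073005 + 44\right) = \left(-2410\right) 3073049 = -7406048090$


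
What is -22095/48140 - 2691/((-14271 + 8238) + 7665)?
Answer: -2760063/1309408 ≈ -2.1079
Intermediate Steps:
-22095/48140 - 2691/((-14271 + 8238) + 7665) = -22095*1/48140 - 2691/(-6033 + 7665) = -4419/9628 - 2691/1632 = -4419/9628 - 2691*1/1632 = -4419/9628 - 897/544 = -2760063/1309408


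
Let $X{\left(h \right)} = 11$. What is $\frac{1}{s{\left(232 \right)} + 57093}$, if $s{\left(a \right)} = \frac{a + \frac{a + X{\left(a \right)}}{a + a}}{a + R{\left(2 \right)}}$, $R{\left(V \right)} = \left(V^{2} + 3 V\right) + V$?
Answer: $\frac{113216}{6463948979} \approx 1.7515 \cdot 10^{-5}$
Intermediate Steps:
$R{\left(V \right)} = V^{2} + 4 V$
$s{\left(a \right)} = \frac{a + \frac{11 + a}{2 a}}{12 + a}$ ($s{\left(a \right)} = \frac{a + \frac{a + 11}{a + a}}{a + 2 \left(4 + 2\right)} = \frac{a + \frac{11 + a}{2 a}}{a + 2 \cdot 6} = \frac{a + \left(11 + a\right) \frac{1}{2 a}}{a + 12} = \frac{a + \frac{11 + a}{2 a}}{12 + a}$)
$\frac{1}{s{\left(232 \right)} + 57093} = \frac{1}{\frac{11 + 232 + 2 \cdot 232^{2}}{2 \cdot 232 \left(12 + 232\right)} + 57093} = \frac{1}{\frac{1}{2} \cdot \frac{1}{232} \cdot \frac{1}{244} \left(11 + 232 + 2 \cdot 53824\right) + 57093} = \frac{1}{\frac{1}{2} \cdot \frac{1}{232} \cdot \frac{1}{244} \left(11 + 232 + 107648\right) + 57093} = \frac{1}{\frac{1}{2} \cdot \frac{1}{232} \cdot \frac{1}{244} \cdot 107891 + 57093} = \frac{1}{\frac{107891}{113216} + 57093} = \frac{1}{\frac{6463948979}{113216}} = \frac{113216}{6463948979}$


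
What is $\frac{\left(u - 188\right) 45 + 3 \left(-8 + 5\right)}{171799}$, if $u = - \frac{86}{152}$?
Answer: $- \frac{645579}{13056724} \approx -0.049444$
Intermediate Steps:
$u = - \frac{43}{76}$ ($u = \left(-86\right) \frac{1}{152} = - \frac{43}{76} \approx -0.56579$)
$\frac{\left(u - 188\right) 45 + 3 \left(-8 + 5\right)}{171799} = \frac{\left(- \frac{43}{76} - 188\right) 45 + 3 \left(-8 + 5\right)}{171799} = \left(\left(- \frac{14331}{76}\right) 45 + 3 \left(-3\right)\right) \frac{1}{171799} = \left(- \frac{644895}{76} - 9\right) \frac{1}{171799} = \left(- \frac{645579}{76}\right) \frac{1}{171799} = - \frac{645579}{13056724}$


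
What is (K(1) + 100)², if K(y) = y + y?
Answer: 10404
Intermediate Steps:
K(y) = 2*y
(K(1) + 100)² = (2*1 + 100)² = (2 + 100)² = 102² = 10404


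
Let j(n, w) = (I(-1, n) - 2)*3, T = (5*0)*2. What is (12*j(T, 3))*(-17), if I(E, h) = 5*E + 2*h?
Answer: 4284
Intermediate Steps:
T = 0 (T = 0*2 = 0)
I(E, h) = 2*h + 5*E
j(n, w) = -21 + 6*n (j(n, w) = ((2*n + 5*(-1)) - 2)*3 = ((2*n - 5) - 2)*3 = ((-5 + 2*n) - 2)*3 = (-7 + 2*n)*3 = -21 + 6*n)
(12*j(T, 3))*(-17) = (12*(-21 + 6*0))*(-17) = (12*(-21 + 0))*(-17) = (12*(-21))*(-17) = -252*(-17) = 4284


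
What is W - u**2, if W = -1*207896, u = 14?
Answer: -208092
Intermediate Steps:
W = -207896
W - u**2 = -207896 - 1*14**2 = -207896 - 1*196 = -207896 - 196 = -208092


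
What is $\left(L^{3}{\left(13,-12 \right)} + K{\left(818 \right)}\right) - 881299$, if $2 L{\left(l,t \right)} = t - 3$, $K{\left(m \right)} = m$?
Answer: $- \frac{7047223}{8} \approx -8.809 \cdot 10^{5}$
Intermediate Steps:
$L{\left(l,t \right)} = - \frac{3}{2} + \frac{t}{2}$ ($L{\left(l,t \right)} = \frac{t - 3}{2} = \frac{-3 + t}{2} = - \frac{3}{2} + \frac{t}{2}$)
$\left(L^{3}{\left(13,-12 \right)} + K{\left(818 \right)}\right) - 881299 = \left(\left(- \frac{3}{2} + \frac{1}{2} \left(-12\right)\right)^{3} + 818\right) - 881299 = \left(\left(- \frac{3}{2} - 6\right)^{3} + 818\right) - 881299 = \left(\left(- \frac{15}{2}\right)^{3} + 818\right) - 881299 = \left(- \frac{3375}{8} + 818\right) - 881299 = \frac{3169}{8} - 881299 = - \frac{7047223}{8}$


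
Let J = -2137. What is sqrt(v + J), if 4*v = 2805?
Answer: I*sqrt(5743)/2 ≈ 37.891*I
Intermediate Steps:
v = 2805/4 (v = (1/4)*2805 = 2805/4 ≈ 701.25)
sqrt(v + J) = sqrt(2805/4 - 2137) = sqrt(-5743/4) = I*sqrt(5743)/2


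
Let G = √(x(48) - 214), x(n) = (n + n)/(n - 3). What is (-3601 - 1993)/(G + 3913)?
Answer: -46905690/32810959 + 5594*I*√47670/229676713 ≈ -1.4296 + 0.0053178*I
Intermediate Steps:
x(n) = 2*n/(-3 + n) (x(n) = (2*n)/(-3 + n) = 2*n/(-3 + n))
G = I*√47670/15 (G = √(2*48/(-3 + 48) - 214) = √(2*48/45 - 214) = √(2*48*(1/45) - 214) = √(32/15 - 214) = √(-3178/15) = I*√47670/15 ≈ 14.556*I)
(-3601 - 1993)/(G + 3913) = (-3601 - 1993)/(I*√47670/15 + 3913) = -5594/(3913 + I*√47670/15)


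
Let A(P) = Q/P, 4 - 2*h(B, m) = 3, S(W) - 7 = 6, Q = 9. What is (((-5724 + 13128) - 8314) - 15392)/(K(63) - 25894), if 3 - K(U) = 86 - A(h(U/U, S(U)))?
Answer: 5434/8653 ≈ 0.62799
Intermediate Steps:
S(W) = 13 (S(W) = 7 + 6 = 13)
h(B, m) = ½ (h(B, m) = 2 - ½*3 = 2 - 3/2 = ½)
A(P) = 9/P
K(U) = -65 (K(U) = 3 - (86 - 9/½) = 3 - (86 - 9*2) = 3 - (86 - 1*18) = 3 - (86 - 18) = 3 - 1*68 = 3 - 68 = -65)
(((-5724 + 13128) - 8314) - 15392)/(K(63) - 25894) = (((-5724 + 13128) - 8314) - 15392)/(-65 - 25894) = ((7404 - 8314) - 15392)/(-25959) = (-910 - 15392)*(-1/25959) = -16302*(-1/25959) = 5434/8653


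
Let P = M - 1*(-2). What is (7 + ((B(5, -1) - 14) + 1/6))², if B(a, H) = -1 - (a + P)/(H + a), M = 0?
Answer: 13225/144 ≈ 91.840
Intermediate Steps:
P = 2 (P = 0 - 1*(-2) = 0 + 2 = 2)
B(a, H) = -1 - (2 + a)/(H + a) (B(a, H) = -1 - (a + 2)/(H + a) = -1 - (2 + a)/(H + a))
(7 + ((B(5, -1) - 14) + 1/6))² = (7 + (((-2 - 1*(-1) - 2*5)/(-1 + 5) - 14) + 1/6))² = (7 + (((-2 + 1 - 10)/4 - 14) + ⅙))² = (7 + (((¼)*(-11) - 14) + ⅙))² = (7 + ((-11/4 - 14) + ⅙))² = (7 + (-67/4 + ⅙))² = (7 - 199/12)² = (-115/12)² = 13225/144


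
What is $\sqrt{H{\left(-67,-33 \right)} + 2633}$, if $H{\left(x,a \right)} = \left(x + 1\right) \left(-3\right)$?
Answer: $\sqrt{2831} \approx 53.207$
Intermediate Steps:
$H{\left(x,a \right)} = -3 - 3 x$ ($H{\left(x,a \right)} = \left(1 + x\right) \left(-3\right) = -3 - 3 x$)
$\sqrt{H{\left(-67,-33 \right)} + 2633} = \sqrt{\left(-3 - -201\right) + 2633} = \sqrt{\left(-3 + 201\right) + 2633} = \sqrt{198 + 2633} = \sqrt{2831}$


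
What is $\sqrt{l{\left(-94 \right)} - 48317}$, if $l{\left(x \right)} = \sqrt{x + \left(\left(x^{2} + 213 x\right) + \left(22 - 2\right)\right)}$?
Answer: $\sqrt{-48317 + 2 i \sqrt{2815}} \approx 0.241 + 219.81 i$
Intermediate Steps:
$l{\left(x \right)} = \sqrt{20 + x^{2} + 214 x}$ ($l{\left(x \right)} = \sqrt{x + \left(\left(x^{2} + 213 x\right) + 20\right)} = \sqrt{x + \left(20 + x^{2} + 213 x\right)} = \sqrt{20 + x^{2} + 214 x}$)
$\sqrt{l{\left(-94 \right)} - 48317} = \sqrt{\sqrt{20 + \left(-94\right)^{2} + 214 \left(-94\right)} - 48317} = \sqrt{\sqrt{20 + 8836 - 20116} - 48317} = \sqrt{\sqrt{-11260} - 48317} = \sqrt{2 i \sqrt{2815} - 48317} = \sqrt{-48317 + 2 i \sqrt{2815}}$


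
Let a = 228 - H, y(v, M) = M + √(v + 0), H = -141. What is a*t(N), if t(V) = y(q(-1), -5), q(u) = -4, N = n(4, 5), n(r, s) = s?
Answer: -1845 + 738*I ≈ -1845.0 + 738.0*I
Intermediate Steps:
N = 5
y(v, M) = M + √v
t(V) = -5 + 2*I (t(V) = -5 + √(-4) = -5 + 2*I)
a = 369 (a = 228 - 1*(-141) = 228 + 141 = 369)
a*t(N) = 369*(-5 + 2*I) = -1845 + 738*I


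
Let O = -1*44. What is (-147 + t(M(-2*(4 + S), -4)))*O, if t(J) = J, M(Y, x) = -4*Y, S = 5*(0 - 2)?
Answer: 8580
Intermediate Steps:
S = -10 (S = 5*(-2) = -10)
O = -44
(-147 + t(M(-2*(4 + S), -4)))*O = (-147 - (-8)*(4 - 10))*(-44) = (-147 - (-8)*(-6))*(-44) = (-147 - 4*12)*(-44) = (-147 - 48)*(-44) = -195*(-44) = 8580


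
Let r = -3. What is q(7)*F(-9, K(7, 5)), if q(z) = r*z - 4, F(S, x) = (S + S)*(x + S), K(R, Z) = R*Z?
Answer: 11700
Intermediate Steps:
F(S, x) = 2*S*(S + x) (F(S, x) = (2*S)*(S + x) = 2*S*(S + x))
q(z) = -4 - 3*z (q(z) = -3*z - 4 = -4 - 3*z)
q(7)*F(-9, K(7, 5)) = (-4 - 3*7)*(2*(-9)*(-9 + 7*5)) = (-4 - 21)*(2*(-9)*(-9 + 35)) = -50*(-9)*26 = -25*(-468) = 11700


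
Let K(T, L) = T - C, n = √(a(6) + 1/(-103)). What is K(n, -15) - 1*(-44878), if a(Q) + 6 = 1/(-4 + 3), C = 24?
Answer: 44854 + 19*I*√206/103 ≈ 44854.0 + 2.6476*I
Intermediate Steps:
a(Q) = -7 (a(Q) = -6 + 1/(-4 + 3) = -6 + 1/(-1) = -6 - 1 = -7)
n = 19*I*√206/103 (n = √(-7 + 1/(-103)) = √(-7 - 1/103) = √(-722/103) = 19*I*√206/103 ≈ 2.6476*I)
K(T, L) = -24 + T (K(T, L) = T - 1*24 = T - 24 = -24 + T)
K(n, -15) - 1*(-44878) = (-24 + 19*I*√206/103) - 1*(-44878) = (-24 + 19*I*√206/103) + 44878 = 44854 + 19*I*√206/103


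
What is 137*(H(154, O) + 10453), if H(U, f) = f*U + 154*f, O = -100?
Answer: -2787539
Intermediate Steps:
H(U, f) = 154*f + U*f (H(U, f) = U*f + 154*f = 154*f + U*f)
137*(H(154, O) + 10453) = 137*(-100*(154 + 154) + 10453) = 137*(-100*308 + 10453) = 137*(-30800 + 10453) = 137*(-20347) = -2787539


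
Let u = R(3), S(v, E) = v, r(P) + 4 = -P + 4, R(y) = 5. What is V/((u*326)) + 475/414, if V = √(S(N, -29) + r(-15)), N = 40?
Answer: 475/414 + √55/1630 ≈ 1.1519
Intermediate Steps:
r(P) = -P (r(P) = -4 + (-P + 4) = -4 + (4 - P) = -P)
u = 5
V = √55 (V = √(40 - 1*(-15)) = √(40 + 15) = √55 ≈ 7.4162)
V/((u*326)) + 475/414 = √55/((5*326)) + 475/414 = √55/1630 + 475*(1/414) = √55*(1/1630) + 475/414 = √55/1630 + 475/414 = 475/414 + √55/1630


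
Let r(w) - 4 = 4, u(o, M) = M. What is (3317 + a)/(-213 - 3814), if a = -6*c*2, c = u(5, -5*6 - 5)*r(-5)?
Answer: -6677/4027 ≈ -1.6581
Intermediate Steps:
r(w) = 8 (r(w) = 4 + 4 = 8)
c = -280 (c = (-5*6 - 5)*8 = (-30 - 5)*8 = -35*8 = -280)
a = 3360 (a = -6*(-280)*2 = 1680*2 = 3360)
(3317 + a)/(-213 - 3814) = (3317 + 3360)/(-213 - 3814) = 6677/(-4027) = 6677*(-1/4027) = -6677/4027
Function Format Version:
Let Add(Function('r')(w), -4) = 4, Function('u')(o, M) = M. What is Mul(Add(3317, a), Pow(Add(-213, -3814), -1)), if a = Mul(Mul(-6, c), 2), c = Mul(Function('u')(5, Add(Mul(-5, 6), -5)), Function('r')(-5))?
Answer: Rational(-6677, 4027) ≈ -1.6581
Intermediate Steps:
Function('r')(w) = 8 (Function('r')(w) = Add(4, 4) = 8)
c = -280 (c = Mul(Add(Mul(-5, 6), -5), 8) = Mul(Add(-30, -5), 8) = Mul(-35, 8) = -280)
a = 3360 (a = Mul(Mul(-6, -280), 2) = Mul(1680, 2) = 3360)
Mul(Add(3317, a), Pow(Add(-213, -3814), -1)) = Mul(Add(3317, 3360), Pow(Add(-213, -3814), -1)) = Mul(6677, Pow(-4027, -1)) = Mul(6677, Rational(-1, 4027)) = Rational(-6677, 4027)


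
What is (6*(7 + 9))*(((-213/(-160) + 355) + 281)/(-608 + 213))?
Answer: -305919/1975 ≈ -154.90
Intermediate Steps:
(6*(7 + 9))*(((-213/(-160) + 355) + 281)/(-608 + 213)) = (6*16)*(((-213*(-1/160) + 355) + 281)/(-395)) = 96*(((213/160 + 355) + 281)*(-1/395)) = 96*((57013/160 + 281)*(-1/395)) = 96*((101973/160)*(-1/395)) = 96*(-101973/63200) = -305919/1975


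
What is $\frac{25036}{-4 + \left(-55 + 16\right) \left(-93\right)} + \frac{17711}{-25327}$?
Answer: $\frac{569919819}{91759721} \approx 6.211$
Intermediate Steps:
$\frac{25036}{-4 + \left(-55 + 16\right) \left(-93\right)} + \frac{17711}{-25327} = \frac{25036}{-4 - -3627} + 17711 \left(- \frac{1}{25327}\right) = \frac{25036}{-4 + 3627} - \frac{17711}{25327} = \frac{25036}{3623} - \frac{17711}{25327} = \frac{569919819}{91759721}$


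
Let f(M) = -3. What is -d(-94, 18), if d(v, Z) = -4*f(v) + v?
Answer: 82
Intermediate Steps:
d(v, Z) = 12 + v (d(v, Z) = -4*(-3) + v = 12 + v)
-d(-94, 18) = -(12 - 94) = -1*(-82) = 82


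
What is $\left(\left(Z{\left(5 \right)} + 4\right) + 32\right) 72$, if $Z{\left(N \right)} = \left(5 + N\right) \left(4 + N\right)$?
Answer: $9072$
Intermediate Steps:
$Z{\left(N \right)} = \left(4 + N\right) \left(5 + N\right)$
$\left(\left(Z{\left(5 \right)} + 4\right) + 32\right) 72 = \left(\left(\left(20 + 5^{2} + 9 \cdot 5\right) + 4\right) + 32\right) 72 = \left(\left(\left(20 + 25 + 45\right) + 4\right) + 32\right) 72 = \left(\left(90 + 4\right) + 32\right) 72 = \left(94 + 32\right) 72 = 126 \cdot 72 = 9072$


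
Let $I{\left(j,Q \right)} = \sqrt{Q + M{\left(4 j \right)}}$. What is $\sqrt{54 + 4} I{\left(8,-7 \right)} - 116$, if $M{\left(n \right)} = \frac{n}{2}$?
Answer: $-116 + 3 \sqrt{58} \approx -93.153$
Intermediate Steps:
$M{\left(n \right)} = \frac{n}{2}$ ($M{\left(n \right)} = n \frac{1}{2} = \frac{n}{2}$)
$I{\left(j,Q \right)} = \sqrt{Q + 2 j}$ ($I{\left(j,Q \right)} = \sqrt{Q + \frac{4 j}{2}} = \sqrt{Q + 2 j}$)
$\sqrt{54 + 4} I{\left(8,-7 \right)} - 116 = \sqrt{54 + 4} \sqrt{-7 + 2 \cdot 8} - 116 = \sqrt{58} \sqrt{-7 + 16} - 116 = \sqrt{58} \sqrt{9} - 116 = \sqrt{58} \cdot 3 - 116 = 3 \sqrt{58} - 116 = -116 + 3 \sqrt{58}$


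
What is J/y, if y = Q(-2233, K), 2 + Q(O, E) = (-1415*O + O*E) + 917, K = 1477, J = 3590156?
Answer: -3590156/137531 ≈ -26.104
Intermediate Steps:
Q(O, E) = 915 - 1415*O + E*O (Q(O, E) = -2 + ((-1415*O + O*E) + 917) = -2 + ((-1415*O + E*O) + 917) = -2 + (917 - 1415*O + E*O) = 915 - 1415*O + E*O)
y = -137531 (y = 915 - 1415*(-2233) + 1477*(-2233) = 915 + 3159695 - 3298141 = -137531)
J/y = 3590156/(-137531) = 3590156*(-1/137531) = -3590156/137531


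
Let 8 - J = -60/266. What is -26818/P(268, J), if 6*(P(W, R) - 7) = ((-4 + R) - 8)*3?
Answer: -1783397/340 ≈ -5245.3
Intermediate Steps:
J = 1094/133 (J = 8 - (-60)/266 = 8 - 1*(-30/133) = 8 + 30/133 = 1094/133 ≈ 8.2256)
P(W, R) = 1 + R/2 (P(W, R) = 7 + (((-4 + R) - 8)*3)/6 = 7 + ((-12 + R)*3)/6 = 7 + (-36 + 3*R)/6 = 7 + (-6 + R/2) = 1 + R/2)
-26818/P(268, J) = -26818/(1 + (½)*(1094/133)) = -26818/(1 + 547/133) = -26818/680/133 = -26818*133/680 = -1783397/340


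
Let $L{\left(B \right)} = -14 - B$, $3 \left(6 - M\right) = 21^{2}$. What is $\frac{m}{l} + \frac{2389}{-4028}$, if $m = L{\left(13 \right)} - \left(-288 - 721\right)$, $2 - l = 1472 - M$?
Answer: $- \frac{7804175}{6489108} \approx -1.2027$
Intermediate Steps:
$M = -141$ ($M = 6 - \frac{21^{2}}{3} = 6 - 147 = -141$)
$l = -1611$ ($l = 2 - \left(1472 - -141\right) = 2 - \left(1472 + 141\right) = 2 - 1613 = -1611$)
$m = 982$ ($m = \left(-14 - 13\right) - \left(-288 - 721\right) = -27 - -1009 = -27 + 1009 = 982$)
$\frac{m}{l} + \frac{2389}{-4028} = \frac{982}{-1611} + \frac{2389}{-4028} = 982 \left(- \frac{1}{1611}\right) + 2389 \left(- \frac{1}{4028}\right) = - \frac{982}{1611} - \frac{2389}{4028} = - \frac{7804175}{6489108}$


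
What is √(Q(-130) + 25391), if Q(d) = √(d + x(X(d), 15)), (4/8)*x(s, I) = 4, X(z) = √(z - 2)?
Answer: √(25391 + I*√122) ≈ 159.35 + 0.0347*I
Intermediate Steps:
X(z) = √(-2 + z)
x(s, I) = 8 (x(s, I) = 2*4 = 8)
Q(d) = √(8 + d) (Q(d) = √(d + 8) = √(8 + d))
√(Q(-130) + 25391) = √(√(8 - 130) + 25391) = √(√(-122) + 25391) = √(I*√122 + 25391) = √(25391 + I*√122)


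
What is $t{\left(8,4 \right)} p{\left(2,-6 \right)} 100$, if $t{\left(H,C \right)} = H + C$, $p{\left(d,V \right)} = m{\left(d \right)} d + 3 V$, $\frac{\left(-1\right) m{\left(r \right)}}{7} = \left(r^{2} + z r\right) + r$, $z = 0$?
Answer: $-122400$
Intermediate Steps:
$m{\left(r \right)} = - 7 r - 7 r^{2}$ ($m{\left(r \right)} = - 7 \left(\left(r^{2} + 0 r\right) + r\right) = - 7 \left(\left(r^{2} + 0\right) + r\right) = - 7 \left(r^{2} + r\right) = - 7 \left(r + r^{2}\right) = - 7 r - 7 r^{2}$)
$p{\left(d,V \right)} = 3 V - 7 d^{2} \left(1 + d\right)$ ($p{\left(d,V \right)} = - 7 d \left(1 + d\right) d + 3 V = - 7 d^{2} \left(1 + d\right) + 3 V = 3 V - 7 d^{2} \left(1 + d\right)$)
$t{\left(H,C \right)} = C + H$
$t{\left(8,4 \right)} p{\left(2,-6 \right)} 100 = \left(4 + 8\right) \left(3 \left(-6\right) - 7 \cdot 2^{2} \left(1 + 2\right)\right) 100 = 12 \left(-18 - 28 \cdot 3\right) 100 = 12 \left(-18 - 84\right) 100 = 12 \left(-102\right) 100 = \left(-1224\right) 100 = -122400$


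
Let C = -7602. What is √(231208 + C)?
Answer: √223606 ≈ 472.87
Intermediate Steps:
√(231208 + C) = √(231208 - 7602) = √223606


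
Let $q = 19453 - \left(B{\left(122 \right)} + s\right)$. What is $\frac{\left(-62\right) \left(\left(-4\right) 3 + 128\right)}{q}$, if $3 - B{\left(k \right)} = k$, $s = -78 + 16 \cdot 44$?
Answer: $- \frac{3596}{9473} \approx -0.37961$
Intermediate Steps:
$s = 626$ ($s = -78 + 704 = 626$)
$B{\left(k \right)} = 3 - k$
$q = 18946$ ($q = 19453 - \left(\left(3 - 122\right) + 626\right) = 19453 - \left(-119 + 626\right) = 19453 - 507 = 18946$)
$\frac{\left(-62\right) \left(\left(-4\right) 3 + 128\right)}{q} = \frac{\left(-62\right) \left(\left(-4\right) 3 + 128\right)}{18946} = - 62 \left(-12 + 128\right) \frac{1}{18946} = \left(-62\right) 116 \cdot \frac{1}{18946} = \left(-7192\right) \frac{1}{18946} = - \frac{3596}{9473}$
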